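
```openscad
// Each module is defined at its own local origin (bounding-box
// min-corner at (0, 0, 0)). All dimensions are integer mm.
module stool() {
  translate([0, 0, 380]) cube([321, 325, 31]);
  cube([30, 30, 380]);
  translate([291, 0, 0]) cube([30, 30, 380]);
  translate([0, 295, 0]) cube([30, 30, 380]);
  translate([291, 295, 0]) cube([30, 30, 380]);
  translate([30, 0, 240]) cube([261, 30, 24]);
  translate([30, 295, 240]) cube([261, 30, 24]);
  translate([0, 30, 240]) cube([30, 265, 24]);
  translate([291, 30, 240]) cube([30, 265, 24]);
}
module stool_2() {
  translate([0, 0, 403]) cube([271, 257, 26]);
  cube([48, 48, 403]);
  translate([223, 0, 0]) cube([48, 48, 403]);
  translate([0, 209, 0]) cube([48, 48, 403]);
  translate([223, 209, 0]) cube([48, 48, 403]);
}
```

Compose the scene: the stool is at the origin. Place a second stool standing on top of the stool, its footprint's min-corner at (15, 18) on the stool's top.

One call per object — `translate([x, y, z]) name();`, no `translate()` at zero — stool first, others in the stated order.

stool();
translate([15, 18, 411]) stool_2();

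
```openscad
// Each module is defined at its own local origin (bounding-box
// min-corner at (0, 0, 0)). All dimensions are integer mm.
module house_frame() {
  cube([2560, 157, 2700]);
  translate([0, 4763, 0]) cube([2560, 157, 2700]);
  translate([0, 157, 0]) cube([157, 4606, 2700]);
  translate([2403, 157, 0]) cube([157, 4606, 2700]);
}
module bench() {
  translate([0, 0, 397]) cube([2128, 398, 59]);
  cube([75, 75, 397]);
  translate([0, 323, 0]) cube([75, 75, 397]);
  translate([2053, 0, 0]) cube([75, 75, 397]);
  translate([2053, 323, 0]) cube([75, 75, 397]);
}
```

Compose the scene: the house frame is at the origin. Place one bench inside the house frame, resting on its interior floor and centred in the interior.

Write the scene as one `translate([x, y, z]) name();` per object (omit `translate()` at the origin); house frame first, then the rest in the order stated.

house_frame();
translate([216, 2261, 0]) bench();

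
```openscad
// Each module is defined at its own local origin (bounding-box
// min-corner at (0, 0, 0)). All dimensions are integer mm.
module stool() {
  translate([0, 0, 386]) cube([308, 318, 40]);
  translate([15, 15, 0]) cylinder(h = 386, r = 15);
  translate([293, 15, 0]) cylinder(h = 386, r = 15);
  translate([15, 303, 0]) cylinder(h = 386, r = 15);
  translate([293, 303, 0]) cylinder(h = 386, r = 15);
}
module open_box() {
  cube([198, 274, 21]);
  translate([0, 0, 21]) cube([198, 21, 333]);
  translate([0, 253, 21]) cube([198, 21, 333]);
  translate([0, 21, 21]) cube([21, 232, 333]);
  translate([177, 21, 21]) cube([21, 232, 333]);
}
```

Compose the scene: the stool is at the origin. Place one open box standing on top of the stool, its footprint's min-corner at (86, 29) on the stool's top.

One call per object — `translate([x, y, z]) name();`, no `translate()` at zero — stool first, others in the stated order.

stool();
translate([86, 29, 426]) open_box();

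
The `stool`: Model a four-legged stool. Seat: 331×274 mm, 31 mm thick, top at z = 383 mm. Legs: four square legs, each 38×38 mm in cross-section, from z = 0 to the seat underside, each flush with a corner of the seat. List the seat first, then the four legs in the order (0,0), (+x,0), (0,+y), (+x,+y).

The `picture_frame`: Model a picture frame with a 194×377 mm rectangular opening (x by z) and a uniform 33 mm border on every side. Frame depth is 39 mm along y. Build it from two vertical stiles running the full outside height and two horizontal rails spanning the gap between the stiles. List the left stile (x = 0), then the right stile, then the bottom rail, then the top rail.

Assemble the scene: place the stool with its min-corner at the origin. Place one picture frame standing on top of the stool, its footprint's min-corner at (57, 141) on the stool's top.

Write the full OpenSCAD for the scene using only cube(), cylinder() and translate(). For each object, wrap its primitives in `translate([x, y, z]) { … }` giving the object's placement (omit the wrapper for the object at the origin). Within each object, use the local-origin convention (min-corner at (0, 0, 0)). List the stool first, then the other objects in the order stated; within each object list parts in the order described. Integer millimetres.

translate([0, 0, 352]) cube([331, 274, 31]);
cube([38, 38, 352]);
translate([293, 0, 0]) cube([38, 38, 352]);
translate([0, 236, 0]) cube([38, 38, 352]);
translate([293, 236, 0]) cube([38, 38, 352]);
translate([57, 141, 383]) {
  cube([33, 39, 443]);
  translate([227, 0, 0]) cube([33, 39, 443]);
  translate([33, 0, 0]) cube([194, 39, 33]);
  translate([33, 0, 410]) cube([194, 39, 33]);
}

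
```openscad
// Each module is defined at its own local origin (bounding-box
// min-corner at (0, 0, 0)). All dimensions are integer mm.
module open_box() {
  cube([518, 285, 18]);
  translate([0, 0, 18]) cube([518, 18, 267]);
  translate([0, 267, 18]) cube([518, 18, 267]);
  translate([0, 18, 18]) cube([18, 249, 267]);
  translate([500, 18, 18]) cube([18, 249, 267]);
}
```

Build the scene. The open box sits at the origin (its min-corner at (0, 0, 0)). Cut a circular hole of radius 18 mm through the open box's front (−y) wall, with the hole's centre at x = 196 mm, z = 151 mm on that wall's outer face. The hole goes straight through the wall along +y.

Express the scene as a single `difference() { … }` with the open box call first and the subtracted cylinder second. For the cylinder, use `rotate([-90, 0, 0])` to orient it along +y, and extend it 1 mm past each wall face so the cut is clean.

difference() {
  open_box();
  translate([196, -1, 151]) rotate([-90, 0, 0]) cylinder(h = 20, r = 18);
}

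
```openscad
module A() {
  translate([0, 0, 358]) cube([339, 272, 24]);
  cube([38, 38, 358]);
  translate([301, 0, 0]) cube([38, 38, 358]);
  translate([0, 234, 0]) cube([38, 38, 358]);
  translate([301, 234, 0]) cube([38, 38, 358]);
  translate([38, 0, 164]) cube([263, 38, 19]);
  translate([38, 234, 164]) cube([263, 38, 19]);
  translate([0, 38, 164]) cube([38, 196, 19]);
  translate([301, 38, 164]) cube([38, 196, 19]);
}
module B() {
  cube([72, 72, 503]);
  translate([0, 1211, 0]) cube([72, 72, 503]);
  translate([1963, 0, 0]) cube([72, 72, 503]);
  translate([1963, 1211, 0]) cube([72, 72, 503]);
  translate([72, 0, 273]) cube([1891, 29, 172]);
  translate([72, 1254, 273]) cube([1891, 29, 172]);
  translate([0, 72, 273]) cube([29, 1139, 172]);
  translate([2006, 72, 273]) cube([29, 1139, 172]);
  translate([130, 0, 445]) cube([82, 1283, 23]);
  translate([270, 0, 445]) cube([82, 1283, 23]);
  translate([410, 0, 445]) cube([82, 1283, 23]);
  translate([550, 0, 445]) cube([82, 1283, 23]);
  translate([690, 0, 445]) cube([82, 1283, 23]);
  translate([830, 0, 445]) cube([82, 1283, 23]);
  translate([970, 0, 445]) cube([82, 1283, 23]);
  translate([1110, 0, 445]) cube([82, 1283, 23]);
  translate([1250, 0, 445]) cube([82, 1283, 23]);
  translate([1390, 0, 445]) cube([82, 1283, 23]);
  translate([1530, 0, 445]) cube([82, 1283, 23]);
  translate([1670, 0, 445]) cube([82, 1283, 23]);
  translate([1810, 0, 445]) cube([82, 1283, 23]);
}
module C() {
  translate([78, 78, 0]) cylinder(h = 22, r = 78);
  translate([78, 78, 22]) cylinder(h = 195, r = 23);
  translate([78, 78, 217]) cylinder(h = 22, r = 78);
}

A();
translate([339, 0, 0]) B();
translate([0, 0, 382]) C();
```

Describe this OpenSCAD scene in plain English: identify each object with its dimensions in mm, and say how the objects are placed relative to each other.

A is a simple wooden stool: a rectangular seat 339 mm (x) by 272 mm (y), 24 mm thick, top face at z = 382 mm, on four square legs, each 38×38 mm in cross-section. The legs rest on z = 0, each flush with a corner of the seat. Four stretchers, 38 mm wide and 19 mm tall, connect adjacent legs with their undersides at z = 164 mm, each running between the inner faces of the legs it joins and aligned with the legs' outer faces on the other axis.

B is a bed frame 2035 mm long (x) by 1283 mm wide (y). Four 72×72 mm corner posts, 503 mm tall, at the corners of the footprint. Four rails of 29 mm thickness and 172 mm height run between adjacent posts with their undersides at z = 273 mm, their outer faces flush with the outside of the frame (the two x-running rails run between the posts' inner faces; the two y-running rails run between the posts' inner faces). 13 slats, each 82 mm wide (x) and 23 mm thick, lie across the top of the two x-running rails, running the full 1283 mm width of the frame in y; the slats are evenly spaced along x between the inner faces of the end posts with equal gaps (rounded down to the nearest mm) at the −x end and between each pair — any rounding remainder accumulates at the +x end.

C is a spool: two coaxial disc flanges of radius 78 mm and thickness 22 mm, joined by a core cylinder of radius 23 mm and height 195 mm. The lower flange rests on z = 0 and the three cylinders share a vertical axis.

The bed frame is against the stool's +x side, with their −y faces flush. The spool is on top of the stool.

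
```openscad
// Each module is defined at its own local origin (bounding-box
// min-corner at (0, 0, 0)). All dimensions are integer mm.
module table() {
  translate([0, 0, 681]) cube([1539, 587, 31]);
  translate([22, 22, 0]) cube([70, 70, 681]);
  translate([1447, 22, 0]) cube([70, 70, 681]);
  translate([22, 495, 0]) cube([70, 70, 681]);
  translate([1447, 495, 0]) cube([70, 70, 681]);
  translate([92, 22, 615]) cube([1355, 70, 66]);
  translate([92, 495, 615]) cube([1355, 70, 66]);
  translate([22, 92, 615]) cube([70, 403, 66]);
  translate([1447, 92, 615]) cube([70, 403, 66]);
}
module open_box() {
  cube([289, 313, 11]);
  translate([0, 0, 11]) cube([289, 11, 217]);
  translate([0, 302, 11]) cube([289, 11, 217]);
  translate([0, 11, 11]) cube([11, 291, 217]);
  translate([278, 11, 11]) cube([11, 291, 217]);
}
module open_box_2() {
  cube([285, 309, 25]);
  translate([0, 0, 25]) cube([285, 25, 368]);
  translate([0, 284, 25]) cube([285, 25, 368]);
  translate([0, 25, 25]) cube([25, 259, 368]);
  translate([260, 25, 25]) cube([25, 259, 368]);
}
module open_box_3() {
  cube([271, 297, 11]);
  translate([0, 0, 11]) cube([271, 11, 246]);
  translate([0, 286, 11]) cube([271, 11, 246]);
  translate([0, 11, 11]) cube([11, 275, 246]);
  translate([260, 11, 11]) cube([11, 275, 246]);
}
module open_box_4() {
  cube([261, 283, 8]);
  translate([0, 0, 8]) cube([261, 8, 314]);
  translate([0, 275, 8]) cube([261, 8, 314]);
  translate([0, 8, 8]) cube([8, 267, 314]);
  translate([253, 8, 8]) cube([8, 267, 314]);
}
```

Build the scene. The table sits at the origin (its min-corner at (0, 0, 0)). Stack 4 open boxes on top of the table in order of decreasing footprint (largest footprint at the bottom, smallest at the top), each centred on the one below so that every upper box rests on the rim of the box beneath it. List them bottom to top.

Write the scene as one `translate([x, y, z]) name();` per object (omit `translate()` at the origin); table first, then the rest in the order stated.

table();
translate([625, 137, 712]) open_box();
translate([627, 139, 940]) open_box_2();
translate([634, 145, 1333]) open_box_3();
translate([639, 152, 1590]) open_box_4();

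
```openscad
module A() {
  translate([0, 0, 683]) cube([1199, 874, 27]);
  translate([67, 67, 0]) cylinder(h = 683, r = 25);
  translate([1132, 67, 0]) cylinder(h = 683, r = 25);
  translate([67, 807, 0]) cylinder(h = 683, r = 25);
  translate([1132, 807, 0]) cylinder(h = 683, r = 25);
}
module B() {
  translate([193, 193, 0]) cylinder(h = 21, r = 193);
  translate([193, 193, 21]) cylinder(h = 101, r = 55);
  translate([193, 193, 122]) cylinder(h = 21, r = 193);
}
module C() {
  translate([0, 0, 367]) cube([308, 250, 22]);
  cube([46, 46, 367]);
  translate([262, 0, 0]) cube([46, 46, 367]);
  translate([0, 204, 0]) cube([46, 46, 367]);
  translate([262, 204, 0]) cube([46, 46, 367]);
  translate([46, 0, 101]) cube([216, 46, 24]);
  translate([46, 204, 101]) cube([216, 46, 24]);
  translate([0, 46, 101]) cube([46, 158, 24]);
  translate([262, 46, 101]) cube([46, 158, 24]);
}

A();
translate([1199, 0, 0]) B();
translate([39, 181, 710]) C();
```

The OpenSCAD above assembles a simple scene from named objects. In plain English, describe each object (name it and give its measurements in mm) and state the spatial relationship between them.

A is a table: top 1199 mm (x) × 874 mm (y), 27 mm thick, upper face at z = 710 mm, on four round legs of 50 mm diameter, each leg's bounding box inset 42 mm from the nearest pair of top edges, running from z = 0 to the bottom of the top.

B is a spool: two coaxial disc flanges of radius 193 mm and thickness 21 mm, joined by a core cylinder of radius 55 mm and height 101 mm. The lower flange rests on z = 0 and the three cylinders share a vertical axis.

C is a simple wooden stool: a rectangular seat 308 mm (x) by 250 mm (y), 22 mm thick, top face at z = 389 mm, on four square legs, each 46×46 mm in cross-section. The legs rest on z = 0, each flush with a corner of the seat. Four stretchers, 46 mm wide and 24 mm tall, connect adjacent legs with their undersides at z = 101 mm, each running between the inner faces of the legs it joins and aligned with the legs' outer faces on the other axis.

The spool is against the table's +x side, with their −y faces flush. The stool is on top of the table.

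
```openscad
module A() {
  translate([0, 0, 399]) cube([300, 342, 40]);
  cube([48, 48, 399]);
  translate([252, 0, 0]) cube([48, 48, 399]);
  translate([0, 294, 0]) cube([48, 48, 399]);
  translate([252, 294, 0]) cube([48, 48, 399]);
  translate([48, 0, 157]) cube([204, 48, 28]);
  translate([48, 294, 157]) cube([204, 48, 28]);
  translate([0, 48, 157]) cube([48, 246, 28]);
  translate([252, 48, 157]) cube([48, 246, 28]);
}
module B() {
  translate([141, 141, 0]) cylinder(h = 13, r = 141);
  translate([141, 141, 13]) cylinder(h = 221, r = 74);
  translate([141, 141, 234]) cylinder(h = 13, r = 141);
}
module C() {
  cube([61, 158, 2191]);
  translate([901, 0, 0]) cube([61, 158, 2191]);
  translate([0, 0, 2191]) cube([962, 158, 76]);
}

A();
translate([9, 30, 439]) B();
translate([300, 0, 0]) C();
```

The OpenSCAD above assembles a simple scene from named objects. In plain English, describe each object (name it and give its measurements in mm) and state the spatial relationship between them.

A is a simple wooden stool: a rectangular seat 300 mm (x) by 342 mm (y), 40 mm thick, top face at z = 439 mm, on four square legs, each 48×48 mm in cross-section. The legs rest on z = 0, each flush with a corner of the seat. Four stretchers, 48 mm wide and 28 mm tall, connect adjacent legs with their undersides at z = 157 mm, each running between the inner faces of the legs it joins and aligned with the legs' outer faces on the other axis.

B is a spool: two coaxial disc flanges of radius 141 mm and thickness 13 mm, joined by a core cylinder of radius 74 mm and height 221 mm. The lower flange rests on z = 0 and the three cylinders share a vertical axis.

C is a rectangular door frame: two vertical jambs of 61×158 mm section, 2191 mm tall, with a clear opening 840 mm wide between their inner faces. A header 76 mm tall and 158 mm deep lies on top of the jambs and spans the full outside width.

The spool is on top of the stool, centred. The door frame is against the stool's +x side, with their −y faces flush.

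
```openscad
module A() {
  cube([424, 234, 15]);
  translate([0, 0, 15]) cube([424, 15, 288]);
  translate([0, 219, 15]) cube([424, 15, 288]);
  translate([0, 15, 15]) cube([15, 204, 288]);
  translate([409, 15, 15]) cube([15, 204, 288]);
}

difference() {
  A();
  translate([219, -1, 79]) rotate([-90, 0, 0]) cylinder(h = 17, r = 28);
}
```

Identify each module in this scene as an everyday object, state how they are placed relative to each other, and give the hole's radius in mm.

The subtracted cylinder has r = 28 mm.

A is an open box. The open box has a circular hole through its front wall. The hole's radius is 28 mm.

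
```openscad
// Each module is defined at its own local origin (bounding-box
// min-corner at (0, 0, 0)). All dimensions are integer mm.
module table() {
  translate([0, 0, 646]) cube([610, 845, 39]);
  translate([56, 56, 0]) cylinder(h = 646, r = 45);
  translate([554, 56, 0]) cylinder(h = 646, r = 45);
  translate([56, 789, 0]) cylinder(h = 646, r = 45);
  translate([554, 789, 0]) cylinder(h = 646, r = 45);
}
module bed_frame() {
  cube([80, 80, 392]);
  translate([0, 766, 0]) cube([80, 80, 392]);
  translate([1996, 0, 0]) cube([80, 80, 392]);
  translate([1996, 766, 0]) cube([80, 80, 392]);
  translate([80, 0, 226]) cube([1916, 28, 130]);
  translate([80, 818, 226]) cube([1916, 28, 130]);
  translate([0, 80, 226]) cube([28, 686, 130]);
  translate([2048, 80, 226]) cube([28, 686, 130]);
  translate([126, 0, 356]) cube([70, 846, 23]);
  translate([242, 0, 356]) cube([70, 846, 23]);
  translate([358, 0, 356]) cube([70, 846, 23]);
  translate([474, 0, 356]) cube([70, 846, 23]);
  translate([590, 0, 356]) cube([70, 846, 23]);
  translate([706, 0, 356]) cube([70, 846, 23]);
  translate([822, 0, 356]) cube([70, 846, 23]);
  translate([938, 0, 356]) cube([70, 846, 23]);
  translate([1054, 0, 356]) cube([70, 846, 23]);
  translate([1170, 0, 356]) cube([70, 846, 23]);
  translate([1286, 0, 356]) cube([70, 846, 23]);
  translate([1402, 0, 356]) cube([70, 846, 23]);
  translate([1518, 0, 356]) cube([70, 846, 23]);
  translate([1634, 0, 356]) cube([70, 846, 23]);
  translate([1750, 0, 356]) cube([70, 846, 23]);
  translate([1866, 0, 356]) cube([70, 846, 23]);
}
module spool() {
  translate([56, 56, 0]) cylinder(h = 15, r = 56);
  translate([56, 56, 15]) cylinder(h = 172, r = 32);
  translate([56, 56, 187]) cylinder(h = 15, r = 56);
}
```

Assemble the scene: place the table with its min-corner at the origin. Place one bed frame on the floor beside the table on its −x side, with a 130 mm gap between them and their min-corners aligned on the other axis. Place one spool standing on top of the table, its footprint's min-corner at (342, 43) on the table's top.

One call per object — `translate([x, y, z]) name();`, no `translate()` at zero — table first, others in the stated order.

table();
translate([-2206, 0, 0]) bed_frame();
translate([342, 43, 685]) spool();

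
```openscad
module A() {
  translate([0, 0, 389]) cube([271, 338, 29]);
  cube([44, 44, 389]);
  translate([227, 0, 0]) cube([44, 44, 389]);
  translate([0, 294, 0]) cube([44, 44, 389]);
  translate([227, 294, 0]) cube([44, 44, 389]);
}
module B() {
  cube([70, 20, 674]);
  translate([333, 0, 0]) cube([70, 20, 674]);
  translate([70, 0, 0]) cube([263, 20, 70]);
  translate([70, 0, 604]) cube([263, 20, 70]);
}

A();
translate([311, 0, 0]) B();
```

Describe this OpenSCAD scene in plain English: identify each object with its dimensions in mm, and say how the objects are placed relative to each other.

A is a four-legged stool. The seat is 271×338 mm, 29 mm thick, top at z = 418 mm. It stands on four square legs, each 44×44 mm in cross-section, from z = 0 to the seat underside, each flush with a corner of the seat.

B is a picture frame with a 263×534 mm rectangular opening (x by z) and a uniform 70 mm border on every side. Frame depth is 20 mm along y. It is built from two vertical stiles running the full outside height and two horizontal rails spanning the gap between the stiles.

The picture frame is on the floor beside the stool on its +x side.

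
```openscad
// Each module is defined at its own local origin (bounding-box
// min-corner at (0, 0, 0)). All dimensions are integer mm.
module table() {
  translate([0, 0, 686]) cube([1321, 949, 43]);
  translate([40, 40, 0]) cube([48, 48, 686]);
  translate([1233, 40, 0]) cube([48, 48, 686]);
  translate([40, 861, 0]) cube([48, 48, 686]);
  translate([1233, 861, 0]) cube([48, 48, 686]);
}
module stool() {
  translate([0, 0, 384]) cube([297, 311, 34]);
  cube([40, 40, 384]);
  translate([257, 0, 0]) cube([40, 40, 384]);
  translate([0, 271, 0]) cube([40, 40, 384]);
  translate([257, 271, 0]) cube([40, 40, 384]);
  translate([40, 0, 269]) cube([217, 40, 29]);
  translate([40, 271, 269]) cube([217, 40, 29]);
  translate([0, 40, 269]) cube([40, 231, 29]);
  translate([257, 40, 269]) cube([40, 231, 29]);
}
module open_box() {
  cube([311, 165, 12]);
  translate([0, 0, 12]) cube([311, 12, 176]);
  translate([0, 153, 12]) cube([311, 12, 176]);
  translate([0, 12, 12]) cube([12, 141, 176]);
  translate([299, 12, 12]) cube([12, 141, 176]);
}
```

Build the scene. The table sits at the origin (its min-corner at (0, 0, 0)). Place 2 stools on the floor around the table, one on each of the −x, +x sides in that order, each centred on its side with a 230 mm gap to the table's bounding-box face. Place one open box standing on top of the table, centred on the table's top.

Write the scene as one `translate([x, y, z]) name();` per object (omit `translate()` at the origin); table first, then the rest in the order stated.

table();
translate([-527, 319, 0]) stool();
translate([1551, 319, 0]) stool();
translate([505, 392, 729]) open_box();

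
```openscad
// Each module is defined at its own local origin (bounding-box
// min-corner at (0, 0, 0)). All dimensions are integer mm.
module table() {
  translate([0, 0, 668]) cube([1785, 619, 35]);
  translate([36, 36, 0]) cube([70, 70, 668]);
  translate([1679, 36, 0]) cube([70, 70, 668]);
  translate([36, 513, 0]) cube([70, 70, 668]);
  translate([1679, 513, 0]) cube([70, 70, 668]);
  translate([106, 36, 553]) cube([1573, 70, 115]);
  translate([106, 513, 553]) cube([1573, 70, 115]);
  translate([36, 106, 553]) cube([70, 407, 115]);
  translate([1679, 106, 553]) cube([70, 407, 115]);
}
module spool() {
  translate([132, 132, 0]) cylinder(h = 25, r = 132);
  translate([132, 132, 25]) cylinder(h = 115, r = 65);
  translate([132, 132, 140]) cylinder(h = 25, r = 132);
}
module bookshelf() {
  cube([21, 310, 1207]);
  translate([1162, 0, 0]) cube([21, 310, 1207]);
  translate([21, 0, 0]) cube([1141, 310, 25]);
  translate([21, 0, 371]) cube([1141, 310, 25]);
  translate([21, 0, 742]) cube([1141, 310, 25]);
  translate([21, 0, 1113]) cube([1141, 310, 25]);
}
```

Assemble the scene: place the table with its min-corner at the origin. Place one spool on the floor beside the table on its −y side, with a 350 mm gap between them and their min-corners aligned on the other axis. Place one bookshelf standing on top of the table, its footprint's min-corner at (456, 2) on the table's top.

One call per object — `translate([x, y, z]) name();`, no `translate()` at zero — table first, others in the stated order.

table();
translate([0, -614, 0]) spool();
translate([456, 2, 703]) bookshelf();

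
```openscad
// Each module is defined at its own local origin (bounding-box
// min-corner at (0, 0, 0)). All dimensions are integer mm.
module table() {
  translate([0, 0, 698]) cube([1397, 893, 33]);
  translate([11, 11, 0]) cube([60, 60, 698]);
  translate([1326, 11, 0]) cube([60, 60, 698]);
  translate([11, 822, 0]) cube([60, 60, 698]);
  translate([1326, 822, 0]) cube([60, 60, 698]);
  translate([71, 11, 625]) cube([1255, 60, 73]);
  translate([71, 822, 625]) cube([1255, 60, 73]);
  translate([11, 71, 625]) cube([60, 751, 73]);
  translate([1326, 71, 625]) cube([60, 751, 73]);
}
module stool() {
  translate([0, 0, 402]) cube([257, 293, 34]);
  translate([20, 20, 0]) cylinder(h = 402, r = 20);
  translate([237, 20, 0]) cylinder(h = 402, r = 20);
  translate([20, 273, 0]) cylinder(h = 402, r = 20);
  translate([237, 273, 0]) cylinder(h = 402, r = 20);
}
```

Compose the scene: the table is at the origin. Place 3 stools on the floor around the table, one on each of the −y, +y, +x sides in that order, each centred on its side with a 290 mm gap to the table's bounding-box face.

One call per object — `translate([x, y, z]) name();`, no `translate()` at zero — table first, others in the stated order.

table();
translate([570, -583, 0]) stool();
translate([570, 1183, 0]) stool();
translate([1687, 300, 0]) stool();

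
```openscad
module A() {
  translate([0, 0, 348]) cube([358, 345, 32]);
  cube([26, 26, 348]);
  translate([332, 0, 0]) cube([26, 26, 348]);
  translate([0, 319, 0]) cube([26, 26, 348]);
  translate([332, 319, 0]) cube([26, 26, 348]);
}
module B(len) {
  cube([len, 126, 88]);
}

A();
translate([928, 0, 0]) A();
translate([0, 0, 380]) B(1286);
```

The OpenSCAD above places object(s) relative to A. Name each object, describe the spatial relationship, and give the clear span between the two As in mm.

Second stool starts at x = 928; first ends at x = 358; clear span = 928 − 358 = 570 mm.

A is a stool. B is a beam. A beam spans the tops of two stools. The clear span between the two stools is 570 mm.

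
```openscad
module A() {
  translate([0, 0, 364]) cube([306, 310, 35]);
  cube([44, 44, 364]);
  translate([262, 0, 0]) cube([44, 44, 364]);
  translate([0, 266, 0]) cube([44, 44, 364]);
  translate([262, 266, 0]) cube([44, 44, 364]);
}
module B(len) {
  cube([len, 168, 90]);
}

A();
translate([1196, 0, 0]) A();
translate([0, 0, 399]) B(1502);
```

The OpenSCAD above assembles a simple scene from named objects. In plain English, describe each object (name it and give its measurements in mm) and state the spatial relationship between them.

A is a four-legged stool. The seat is a 306×310×35 mm slab whose top surface is at z = 399 mm; four square legs, each 44×44 mm in cross-section, run from the floor (z = 0) to the underside of the seat, each flush with a corner of the seat.

B is a rectangular beam 1502 mm long (x), 168 mm deep (y), 90 mm thick (z).

The beam spans the tops of two stools placed 890 mm apart, resting at z = 399 mm.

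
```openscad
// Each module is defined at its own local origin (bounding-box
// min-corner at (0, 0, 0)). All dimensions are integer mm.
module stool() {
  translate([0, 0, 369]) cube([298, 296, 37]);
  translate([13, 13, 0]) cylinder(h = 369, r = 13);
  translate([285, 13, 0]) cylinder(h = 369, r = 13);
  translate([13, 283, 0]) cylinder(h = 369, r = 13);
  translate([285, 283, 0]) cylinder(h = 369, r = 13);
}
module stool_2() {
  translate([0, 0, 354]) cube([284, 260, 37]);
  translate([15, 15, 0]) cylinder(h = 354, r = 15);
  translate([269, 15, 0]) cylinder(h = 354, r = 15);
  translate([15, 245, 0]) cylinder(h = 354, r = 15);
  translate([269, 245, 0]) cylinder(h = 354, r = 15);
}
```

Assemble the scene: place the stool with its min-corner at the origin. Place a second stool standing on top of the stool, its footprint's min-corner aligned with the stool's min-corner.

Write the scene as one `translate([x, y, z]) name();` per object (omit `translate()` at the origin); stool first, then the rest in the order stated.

stool();
translate([0, 0, 406]) stool_2();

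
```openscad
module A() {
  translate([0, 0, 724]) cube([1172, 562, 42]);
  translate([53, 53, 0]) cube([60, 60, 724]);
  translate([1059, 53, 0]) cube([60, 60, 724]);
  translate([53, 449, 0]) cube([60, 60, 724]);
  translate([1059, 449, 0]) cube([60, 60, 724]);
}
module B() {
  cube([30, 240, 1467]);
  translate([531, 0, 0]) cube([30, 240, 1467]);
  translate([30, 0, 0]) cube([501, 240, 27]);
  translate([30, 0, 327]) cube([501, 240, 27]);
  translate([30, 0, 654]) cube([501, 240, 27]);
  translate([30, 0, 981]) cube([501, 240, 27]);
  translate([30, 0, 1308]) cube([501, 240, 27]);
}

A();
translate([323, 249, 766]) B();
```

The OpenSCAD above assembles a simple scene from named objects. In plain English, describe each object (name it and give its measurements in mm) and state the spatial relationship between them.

A is a table with a 1172×562 mm rectangular top, 42 mm thick, top surface at z = 766 mm, supported by four 60×60 mm square legs, each inset 53 mm from the nearest pair of top edges, running from the floor.

B is an open bookshelf. Two side panels, each 30 mm thick, 240 mm deep and 1467 mm tall, stand 561 mm apart (outside-to-outside). Between them sit 5 shelves, each 27 mm thick and 240 mm deep, spanning the full gap between the sides. The bottom shelf rests on the floor (its underside at z = 0) and the clear gap between one shelf's top and the next shelf's underside is 300 mm.

The bookshelf is on top of the table.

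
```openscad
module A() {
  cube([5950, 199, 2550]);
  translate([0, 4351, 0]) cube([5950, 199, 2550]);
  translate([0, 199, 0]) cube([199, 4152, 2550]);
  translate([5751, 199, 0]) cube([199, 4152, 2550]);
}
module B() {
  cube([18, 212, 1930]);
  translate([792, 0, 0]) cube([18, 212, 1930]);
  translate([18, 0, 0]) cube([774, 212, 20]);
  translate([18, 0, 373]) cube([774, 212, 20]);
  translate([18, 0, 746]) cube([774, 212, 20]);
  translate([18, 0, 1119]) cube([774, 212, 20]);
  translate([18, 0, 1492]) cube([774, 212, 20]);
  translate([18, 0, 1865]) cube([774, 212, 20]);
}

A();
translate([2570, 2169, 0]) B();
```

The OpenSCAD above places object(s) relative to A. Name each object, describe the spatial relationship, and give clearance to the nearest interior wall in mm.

A is a house frame. B is a bookshelf. The bookshelf sits inside the house frame, centred. The clearance to the nearest interior wall is 1970 mm.

Clearances: x = 2371, y = 1970; minimum 1970 mm.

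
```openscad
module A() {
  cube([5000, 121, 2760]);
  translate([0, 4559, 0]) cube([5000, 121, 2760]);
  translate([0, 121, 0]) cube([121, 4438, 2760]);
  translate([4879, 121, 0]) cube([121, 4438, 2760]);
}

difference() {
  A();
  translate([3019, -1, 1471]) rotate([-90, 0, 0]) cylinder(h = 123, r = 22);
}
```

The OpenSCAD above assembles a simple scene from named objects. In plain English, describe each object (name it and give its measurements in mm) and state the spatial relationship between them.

A is the wall frame of a small rectangular building: four walls, each 2760 mm tall and 121 mm thick, enclosing a footprint 5000 mm (x) by 4680 mm (y) outside-to-outside, with no floor or roof. The front and back walls (the −y and +y sides) span the full width; the two side walls fit between them.

The house frame has a circular hole of radius 22 mm through its front wall, centred at (x = 3019, z = 1471).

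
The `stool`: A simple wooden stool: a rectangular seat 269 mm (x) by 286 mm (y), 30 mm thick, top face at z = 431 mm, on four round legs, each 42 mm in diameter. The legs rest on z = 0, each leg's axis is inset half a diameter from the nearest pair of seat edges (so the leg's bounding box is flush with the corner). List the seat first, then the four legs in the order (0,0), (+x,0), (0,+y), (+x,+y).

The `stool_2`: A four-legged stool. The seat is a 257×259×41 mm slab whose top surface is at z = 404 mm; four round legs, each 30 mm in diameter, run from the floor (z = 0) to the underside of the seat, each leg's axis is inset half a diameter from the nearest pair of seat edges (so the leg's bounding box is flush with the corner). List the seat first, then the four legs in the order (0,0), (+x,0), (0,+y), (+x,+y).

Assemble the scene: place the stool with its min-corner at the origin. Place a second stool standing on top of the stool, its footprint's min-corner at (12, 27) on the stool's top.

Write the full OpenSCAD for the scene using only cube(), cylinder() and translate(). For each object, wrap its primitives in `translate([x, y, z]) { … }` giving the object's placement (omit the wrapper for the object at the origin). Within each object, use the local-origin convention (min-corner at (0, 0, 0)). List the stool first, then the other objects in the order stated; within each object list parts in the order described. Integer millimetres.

translate([0, 0, 401]) cube([269, 286, 30]);
translate([21, 21, 0]) cylinder(h = 401, r = 21);
translate([248, 21, 0]) cylinder(h = 401, r = 21);
translate([21, 265, 0]) cylinder(h = 401, r = 21);
translate([248, 265, 0]) cylinder(h = 401, r = 21);
translate([12, 27, 431]) {
  translate([0, 0, 363]) cube([257, 259, 41]);
  translate([15, 15, 0]) cylinder(h = 363, r = 15);
  translate([242, 15, 0]) cylinder(h = 363, r = 15);
  translate([15, 244, 0]) cylinder(h = 363, r = 15);
  translate([242, 244, 0]) cylinder(h = 363, r = 15);
}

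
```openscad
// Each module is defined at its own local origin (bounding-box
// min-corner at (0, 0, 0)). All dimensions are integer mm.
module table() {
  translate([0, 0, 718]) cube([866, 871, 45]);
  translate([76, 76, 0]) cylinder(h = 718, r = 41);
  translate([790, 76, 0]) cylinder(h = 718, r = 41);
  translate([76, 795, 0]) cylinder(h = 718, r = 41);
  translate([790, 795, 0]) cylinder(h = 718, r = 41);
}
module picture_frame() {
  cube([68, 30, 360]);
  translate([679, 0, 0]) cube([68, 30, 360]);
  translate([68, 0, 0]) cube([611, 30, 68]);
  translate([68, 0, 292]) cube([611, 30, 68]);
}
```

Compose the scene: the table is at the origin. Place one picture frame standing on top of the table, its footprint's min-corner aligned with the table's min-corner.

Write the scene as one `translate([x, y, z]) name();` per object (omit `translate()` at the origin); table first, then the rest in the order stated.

table();
translate([0, 0, 763]) picture_frame();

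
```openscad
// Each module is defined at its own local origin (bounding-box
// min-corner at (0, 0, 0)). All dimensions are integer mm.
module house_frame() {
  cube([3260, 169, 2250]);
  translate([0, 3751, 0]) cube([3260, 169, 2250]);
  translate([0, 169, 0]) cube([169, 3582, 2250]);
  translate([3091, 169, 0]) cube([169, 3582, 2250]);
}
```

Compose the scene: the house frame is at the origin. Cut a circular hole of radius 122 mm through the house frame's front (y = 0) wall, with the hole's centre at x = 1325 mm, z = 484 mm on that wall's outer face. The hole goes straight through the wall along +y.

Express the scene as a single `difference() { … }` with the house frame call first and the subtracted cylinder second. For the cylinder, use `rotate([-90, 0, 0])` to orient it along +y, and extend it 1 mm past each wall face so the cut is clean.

difference() {
  house_frame();
  translate([1325, -1, 484]) rotate([-90, 0, 0]) cylinder(h = 171, r = 122);
}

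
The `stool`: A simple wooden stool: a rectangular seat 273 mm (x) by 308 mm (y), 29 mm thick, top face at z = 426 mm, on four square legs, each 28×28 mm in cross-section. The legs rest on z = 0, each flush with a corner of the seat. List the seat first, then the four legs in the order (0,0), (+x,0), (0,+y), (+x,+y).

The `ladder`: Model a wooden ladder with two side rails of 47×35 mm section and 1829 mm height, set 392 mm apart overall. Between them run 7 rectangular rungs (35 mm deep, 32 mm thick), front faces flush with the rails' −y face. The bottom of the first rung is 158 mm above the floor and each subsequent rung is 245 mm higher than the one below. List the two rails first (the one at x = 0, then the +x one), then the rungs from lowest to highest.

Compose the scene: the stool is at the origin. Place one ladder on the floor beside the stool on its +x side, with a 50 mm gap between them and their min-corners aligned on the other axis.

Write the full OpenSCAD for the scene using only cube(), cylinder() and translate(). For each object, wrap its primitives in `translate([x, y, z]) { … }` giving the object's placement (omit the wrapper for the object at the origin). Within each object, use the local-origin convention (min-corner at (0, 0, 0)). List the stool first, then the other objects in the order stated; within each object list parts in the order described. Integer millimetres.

translate([0, 0, 397]) cube([273, 308, 29]);
cube([28, 28, 397]);
translate([245, 0, 0]) cube([28, 28, 397]);
translate([0, 280, 0]) cube([28, 28, 397]);
translate([245, 280, 0]) cube([28, 28, 397]);
translate([323, 0, 0]) {
  cube([47, 35, 1829]);
  translate([345, 0, 0]) cube([47, 35, 1829]);
  translate([47, 0, 158]) cube([298, 35, 32]);
  translate([47, 0, 403]) cube([298, 35, 32]);
  translate([47, 0, 648]) cube([298, 35, 32]);
  translate([47, 0, 893]) cube([298, 35, 32]);
  translate([47, 0, 1138]) cube([298, 35, 32]);
  translate([47, 0, 1383]) cube([298, 35, 32]);
  translate([47, 0, 1628]) cube([298, 35, 32]);
}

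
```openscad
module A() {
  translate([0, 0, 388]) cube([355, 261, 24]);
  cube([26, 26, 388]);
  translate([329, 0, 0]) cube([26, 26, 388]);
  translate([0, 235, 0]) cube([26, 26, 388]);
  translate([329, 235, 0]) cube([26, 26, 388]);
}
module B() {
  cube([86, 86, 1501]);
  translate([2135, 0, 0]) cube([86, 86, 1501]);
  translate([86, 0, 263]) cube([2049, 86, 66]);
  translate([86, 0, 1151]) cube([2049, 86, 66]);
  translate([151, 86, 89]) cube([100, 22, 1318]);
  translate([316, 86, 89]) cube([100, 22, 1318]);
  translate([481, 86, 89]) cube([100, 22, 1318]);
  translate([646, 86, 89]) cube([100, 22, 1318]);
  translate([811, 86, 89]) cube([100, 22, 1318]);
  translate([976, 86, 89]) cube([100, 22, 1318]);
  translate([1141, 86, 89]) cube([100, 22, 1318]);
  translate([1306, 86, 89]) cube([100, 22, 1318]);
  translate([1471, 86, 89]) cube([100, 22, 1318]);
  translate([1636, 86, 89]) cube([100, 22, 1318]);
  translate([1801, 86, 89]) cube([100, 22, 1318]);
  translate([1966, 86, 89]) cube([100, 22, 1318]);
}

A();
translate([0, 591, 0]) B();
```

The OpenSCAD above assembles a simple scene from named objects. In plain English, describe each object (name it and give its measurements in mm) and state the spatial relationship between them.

A is a four-legged stool. The seat is 355×261 mm, 24 mm thick, top at z = 412 mm. It stands on four square legs, each 26×26 mm in cross-section, from z = 0 to the seat underside, each flush with a corner of the seat.

B is a fence section. Two 86×86 mm posts, 1501 mm tall, stand on the floor with a clear span of 2049 mm between their inner faces. Two horizontal rails of 86×66 mm section span the gap between the posts with their undersides at z = 263 mm and z = 1151 mm, flush with the posts' −y face. 12 pickets, each 100 mm wide, 22 mm thick and 1318 mm tall, are fixed to the +y face of the rails with their bottoms at z = 89 mm, evenly spaced across the span with equal gaps (rounded down to the nearest mm) at the −x end and between each pair — any rounding remainder accumulates at the +x end.

The fence section is on the floor beside the stool on its +y side.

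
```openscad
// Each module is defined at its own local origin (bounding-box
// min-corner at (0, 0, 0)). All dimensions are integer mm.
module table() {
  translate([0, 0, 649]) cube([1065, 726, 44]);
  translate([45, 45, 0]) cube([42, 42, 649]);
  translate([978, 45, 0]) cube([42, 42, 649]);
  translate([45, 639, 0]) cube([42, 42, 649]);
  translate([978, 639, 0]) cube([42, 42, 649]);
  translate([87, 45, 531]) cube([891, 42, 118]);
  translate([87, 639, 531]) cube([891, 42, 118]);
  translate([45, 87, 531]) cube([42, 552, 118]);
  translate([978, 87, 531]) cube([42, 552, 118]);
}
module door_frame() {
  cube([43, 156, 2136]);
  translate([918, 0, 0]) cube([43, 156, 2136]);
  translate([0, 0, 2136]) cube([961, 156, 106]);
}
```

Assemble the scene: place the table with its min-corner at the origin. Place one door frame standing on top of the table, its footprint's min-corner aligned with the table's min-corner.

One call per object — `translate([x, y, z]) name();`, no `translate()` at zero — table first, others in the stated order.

table();
translate([0, 0, 693]) door_frame();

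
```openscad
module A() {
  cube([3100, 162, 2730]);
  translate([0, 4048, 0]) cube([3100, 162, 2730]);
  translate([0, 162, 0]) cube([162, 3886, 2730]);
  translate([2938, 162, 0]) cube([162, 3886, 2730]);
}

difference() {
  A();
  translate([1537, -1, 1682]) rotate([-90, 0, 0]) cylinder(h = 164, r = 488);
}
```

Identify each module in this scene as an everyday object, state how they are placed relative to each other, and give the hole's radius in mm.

A is a house frame. The house frame has a circular hole through its front wall. The hole's radius is 488 mm.

The subtracted cylinder has r = 488 mm.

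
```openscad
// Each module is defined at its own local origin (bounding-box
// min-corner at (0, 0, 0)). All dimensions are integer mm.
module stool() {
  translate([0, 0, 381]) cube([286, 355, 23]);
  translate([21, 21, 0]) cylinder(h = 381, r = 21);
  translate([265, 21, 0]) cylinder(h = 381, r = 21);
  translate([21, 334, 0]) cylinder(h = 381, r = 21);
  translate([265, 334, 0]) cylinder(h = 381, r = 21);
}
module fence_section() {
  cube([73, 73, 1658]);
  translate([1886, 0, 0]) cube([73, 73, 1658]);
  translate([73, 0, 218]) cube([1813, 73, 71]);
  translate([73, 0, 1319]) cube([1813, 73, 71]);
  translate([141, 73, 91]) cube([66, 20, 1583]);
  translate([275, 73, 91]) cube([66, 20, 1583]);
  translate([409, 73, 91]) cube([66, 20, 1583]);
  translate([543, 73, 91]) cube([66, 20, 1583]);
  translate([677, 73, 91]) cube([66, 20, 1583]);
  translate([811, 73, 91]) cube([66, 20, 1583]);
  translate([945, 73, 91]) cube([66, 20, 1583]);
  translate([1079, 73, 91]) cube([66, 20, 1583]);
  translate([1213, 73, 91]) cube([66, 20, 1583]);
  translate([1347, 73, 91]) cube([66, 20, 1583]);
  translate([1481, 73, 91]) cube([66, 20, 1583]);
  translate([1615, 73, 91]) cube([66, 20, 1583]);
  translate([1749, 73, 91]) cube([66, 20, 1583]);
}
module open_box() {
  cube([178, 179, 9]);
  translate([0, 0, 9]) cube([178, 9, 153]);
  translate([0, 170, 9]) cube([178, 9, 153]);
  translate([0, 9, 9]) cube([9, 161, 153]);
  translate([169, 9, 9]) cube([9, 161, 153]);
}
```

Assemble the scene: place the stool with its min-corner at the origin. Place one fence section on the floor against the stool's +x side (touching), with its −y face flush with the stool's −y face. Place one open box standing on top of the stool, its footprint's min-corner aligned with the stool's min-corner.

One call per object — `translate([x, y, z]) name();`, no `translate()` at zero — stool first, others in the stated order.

stool();
translate([286, 0, 0]) fence_section();
translate([0, 0, 404]) open_box();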